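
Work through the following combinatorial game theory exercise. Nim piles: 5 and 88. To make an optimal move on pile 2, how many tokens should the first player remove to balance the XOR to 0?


Piles: 5 and 88
Current XOR: 5 XOR 88 = 93 (non-zero, so this is an N-position).
To make the XOR zero, we need to find a move that balances the piles.
For pile 2 (size 88): target = 88 XOR 93 = 5
We reduce pile 2 from 88 to 5.
Tokens removed: 88 - 5 = 83
Verification: 5 XOR 5 = 0

83


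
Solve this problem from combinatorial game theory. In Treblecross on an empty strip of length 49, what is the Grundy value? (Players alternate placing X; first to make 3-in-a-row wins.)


Treblecross: place X on empty cells; 3-in-a-row wins.
Playing within two cells of an existing X lets the opponent win at once, so sensible play treats the cells i-2..i+2 around each X as dead. The player left with no safe cell loses, so this is a normal-play take-away game on strips of safe cells.
Placing X at cell i (0-indexed) of a strip of k safe cells leaves independent strips of sizes max(0, i-2) and max(0, k-i-3). Hence G(k) = mex{ G(max(0,i-2)) XOR G(max(0,k-i-3)) : 0 <= i < k }, with G(0) = 0.
G(1): splits (0,0):0^0=0 -> mex({0}) = 1
G(2): splits (0,0):0^0=0 -> mex({0}) = 1
G(3): splits (0,0):0^0=0 -> mex({0}) = 1
G(4): splits (0,1):0^1=1 (0,0):0^0=0 -> mex({0, 1}) = 2
G(5): splits (0,2):0^1=1 (0,1):0^1=1 (0,0):0^0=0 -> mex({0, 1}) = 2
G(6) = mex({1}) = 0
G(7) = mex({0, 1, 2}) = 3
G(8) = mex({0, 1, 2}) = 3
G(9) = mex({0, 2}) = 1
G(10) = mex({0, 2, 3}) = 1
G(11) = mex({0, 3}) = 1
G(12) = mex({1, 3}) = 0
G(13) = mex({0, 1, 2, 3}) = 4
G(14) = mex({0, 1, 2}) = 3
G(15) = mex({0, 1, 2}) = 3
G(16) = mex({0, 1, 2, 4}) = 3
G(17) = mex({0, 1, 3, 4}) = 2
G(18) = mex({0, 1, 3, 4}) = 2
G(19) = mex({0, 1, 3, 5}) = 2
G(20) = mex({0, 1, 2, 3, 5}) = 4
G(21) = mex({0, 1, 2, 3, 5}) = 4
G(22) = mex({1, 2, 6}) = 0
G(23) = mex({0, 1, 2, 3, 4, 6}) = 5
G(24) = mex({0, 1, 2, 3, 4}) = 5
G(25) = mex({0, 1, 3, 4, 7}) = 2
G(26) = mex({0, 1, 3, 4, 5, 7}) = 2
G(27) = mex({0, 1, 3, 5}) = 2
G(28) = mex({0, 1, 2, 5}) = 3
G(29) = mex({0, 1, 2, 4, 5, 6}) = 3
G(30) = mex({1, 2, 4, 6}) = 0
G(31) = mex({0, 1, 2, 3, 4, 6}) = 5
G(32) = mex({1, 2, 3, 4, 7}) = 0
G(33) = mex({0, 3, 7}) = 1
G(34) = mex({0, 2, 3, 5, 7}) = 1
G(35) = mex({0, 2, 3, 5, 6}) = 1
G(36) = mex({0, 1, 2, 5, 6}) = 3
G(37) = mex({0, 1, 2, 4, 5, 6}) = 3
G(38) = mex({0, 1, 2, 4}) = 3
G(39) = mex({0, 1, 2, 3, 4, 7}) = 5
G(40) = mex({0, 1, 2, 3, 4, 5, 7}) = 6
G(41) = mex({0, 1, 2, 3, 5, 7}) = 4
G(42) = mex({0, 1, 2, 3, 5, 6, 7}) = 4
G(43) = mex({0, 2, 3, 5, 6}) = 1
G(44) = mex({1, 2, 3, 4, 5, 6}) = 0
G(45) = mex({0, 1, 2, 3, 4, 6, 7}) = 5
G(46) = mex({0, 1, 2, 3, 4, 7}) = 5
G(47) = mex({0, 1, 2, 3, 4, 5, 7}) = 6
G(48) = mex({0, 1, 2, 3, 4, 5, 7}) = 6
G(49) = mex({0, 1, 3, 4, 5, 7}) = 2
Therefore G(49) = 2.

2


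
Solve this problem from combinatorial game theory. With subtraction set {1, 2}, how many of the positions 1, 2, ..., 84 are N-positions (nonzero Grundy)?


Subtraction set S = {1, 2}, so G(n) = n mod 3.
G(n) = 0 when n is a multiple of 3.
Multiples of 3 in [1, 84]: 28
N-positions (nonzero Grundy) = 84 - 28 = 56

56


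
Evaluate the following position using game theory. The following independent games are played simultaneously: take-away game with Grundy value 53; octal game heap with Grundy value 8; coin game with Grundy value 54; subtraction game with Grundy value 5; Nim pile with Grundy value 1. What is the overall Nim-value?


By the Sprague-Grundy theorem, the Grundy value of a sum of games is the XOR of individual Grundy values.
take-away game: Grundy value = 53. Running XOR: 0 XOR 53 = 53
octal game heap: Grundy value = 8. Running XOR: 53 XOR 8 = 61
coin game: Grundy value = 54. Running XOR: 61 XOR 54 = 11
subtraction game: Grundy value = 5. Running XOR: 11 XOR 5 = 14
Nim pile: Grundy value = 1. Running XOR: 14 XOR 1 = 15
The combined Grundy value is 15.

15


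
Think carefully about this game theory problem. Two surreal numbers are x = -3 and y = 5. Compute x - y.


x = -3, y = 5
x - y = -3 - 5 = -8

-8


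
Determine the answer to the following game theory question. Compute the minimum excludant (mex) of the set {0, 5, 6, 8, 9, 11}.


Set = {0, 5, 6, 8, 9, 11}
0 is in the set.
1 is NOT in the set. This is the mex.
mex = 1

1


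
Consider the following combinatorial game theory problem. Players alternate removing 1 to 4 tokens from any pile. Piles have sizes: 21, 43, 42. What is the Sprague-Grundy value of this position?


Subtraction set: {1, 2, 3, 4}
For this subtraction set, G(n) = n mod 5 (period = max + 1 = 5).
Pile 1 (size 21): G(21) = 21 mod 5 = 1
Pile 2 (size 43): G(43) = 43 mod 5 = 3
Pile 3 (size 42): G(42) = 42 mod 5 = 2
Total Grundy value = XOR of all: 1 XOR 3 XOR 2 = 0

0


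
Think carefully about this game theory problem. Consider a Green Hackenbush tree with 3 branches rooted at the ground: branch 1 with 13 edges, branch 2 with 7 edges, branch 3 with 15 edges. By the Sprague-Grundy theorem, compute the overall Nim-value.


The tree has 3 branches from the ground vertex.
In Green Hackenbush, the Nim-value of a simple path of length k is k.
Branch 1: length 13, Nim-value = 13
Branch 2: length 7, Nim-value = 7
Branch 3: length 15, Nim-value = 15
Total Nim-value = XOR of all branch values:
0 XOR 13 = 13
13 XOR 7 = 10
10 XOR 15 = 5
Nim-value of the tree = 5

5


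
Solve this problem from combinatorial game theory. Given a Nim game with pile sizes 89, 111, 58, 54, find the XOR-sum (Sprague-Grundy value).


We need the XOR (exclusive or) of all pile sizes.
After XOR-ing pile 1 (size 89): 0 XOR 89 = 89
After XOR-ing pile 2 (size 111): 89 XOR 111 = 54
After XOR-ing pile 3 (size 58): 54 XOR 58 = 12
After XOR-ing pile 4 (size 54): 12 XOR 54 = 58
The Nim-value of this position is 58.

58


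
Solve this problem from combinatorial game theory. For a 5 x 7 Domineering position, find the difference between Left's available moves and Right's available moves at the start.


Board is 5 x 7 (rows x cols).
Left (vertical) placements: (rows-1) * cols = 4 * 7 = 28
Right (horizontal) placements: rows * (cols-1) = 5 * 6 = 30
Advantage = Left - Right = 28 - 30 = -2

-2


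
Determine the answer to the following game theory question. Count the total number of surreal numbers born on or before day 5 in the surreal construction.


Day 0: {|} = 0 is born. Count = 1.
Day n: the number of surreal numbers born by day n is 2^(n+1) - 1.
By day 0: 2^1 - 1 = 1
By day 1: 2^2 - 1 = 3
By day 2: 2^3 - 1 = 7
By day 3: 2^4 - 1 = 15
By day 4: 2^5 - 1 = 31
By day 5: 2^6 - 1 = 63
By day 5: 63 surreal numbers.

63


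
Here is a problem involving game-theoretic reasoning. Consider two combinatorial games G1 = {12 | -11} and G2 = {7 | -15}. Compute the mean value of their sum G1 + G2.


G1 = {12 | -11}, G2 = {7 | -15}
Each is a switch {a | b} with numbers a > b; its mean value is (a + b)/2, and mean value is additive over game sums: m(G1 + G2) = m(G1) + m(G2).
Mean of G1 = (12 + (-11))/2 = 1/2 = 1/2
Mean of G2 = (7 + (-15))/2 = -8/2 = -4
Mean of G1 + G2 = 1/2 + -4 = -7/2

-7/2


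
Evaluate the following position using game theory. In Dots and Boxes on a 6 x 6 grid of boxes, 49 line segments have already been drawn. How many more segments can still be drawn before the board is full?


Grid: 6 x 6 boxes, i.e. 7 rows and 7 columns of dots.
Horizontal edges: (rows + 1) * cols = 7 * 6 = 42
Vertical edges: rows * (cols + 1) = 6 * 7 = 42
Total edges: 42 + 42 = 84
Edges drawn: 49
Remaining: 84 - 49 = 35

35


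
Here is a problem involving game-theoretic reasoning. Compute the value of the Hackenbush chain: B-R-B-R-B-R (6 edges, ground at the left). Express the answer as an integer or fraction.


Edges (from ground): B-R-B-R-B-R
By Berlekamp's sign-expansion rule, a Blue-Red Hackenbush stalk has the value of the surreal number whose sign sequence is the edge sequence with B -> + and R -> -.
Sign sequence: +-+-+-
Trace the sign expansion in the surreal number tree, starting from 0:
Edge 1: B (sign +) -> bounds (0, +inf), value = 1
Edge 2: R (sign -) -> bounds (0, 1), value = 1/2
Edge 3: B (sign +) -> bounds (1/2, 1), value = 3/4
Edge 4: R (sign -) -> bounds (1/2, 3/4), value = 5/8
Edge 5: B (sign +) -> bounds (5/8, 3/4), value = 11/16
Edge 6: R (sign -) -> bounds (5/8, 11/16), value = 21/32
Game value = 21/32

21/32


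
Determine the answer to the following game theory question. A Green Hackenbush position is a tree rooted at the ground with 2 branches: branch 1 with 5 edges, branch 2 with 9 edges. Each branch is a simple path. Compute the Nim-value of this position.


The tree has 2 branches from the ground vertex.
In Green Hackenbush, the Nim-value of a simple path of length k is k.
Branch 1: length 5, Nim-value = 5
Branch 2: length 9, Nim-value = 9
Total Nim-value = XOR of all branch values:
0 XOR 5 = 5
5 XOR 9 = 12
Nim-value of the tree = 12

12


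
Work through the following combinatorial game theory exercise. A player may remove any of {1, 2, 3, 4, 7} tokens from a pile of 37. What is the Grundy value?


The subtraction set is S = {1, 2, 3, 4, 7}.
G(k) = mex{ G(k - s) : s in S, s <= k }. We compute iteratively: G(0) = 0.
G(1) = mex({0}) = 1
G(2) = mex({0, 1}) = 2
G(3) = mex({0, 1, 2}) = 3
G(4) = mex({0, 1, 2, 3}) = 4
G(5) = mex({1, 2, 3, 4}) = 0
G(6) = mex({0, 2, 3, 4}) = 1
G(7) = mex({0, 1, 3, 4}) = 2
G(8) = mex({0, 1, 2, 4}) = 3
G(9) = mex({0, 1, 2, 3}) = 4
G(10) = mex({1, 2, 3, 4}) = 0
G(11) = mex({0, 2, 3, 4}) = 1
Observe that G(5)..G(11) = 0, 1, 2, 3, 4, 0, 1 repeats G(0)..G(6) = 0, 1, 2, 3, 4, 0, 1.
For k >= max(S) = 7, G(k) is determined by the previous 7 values G(k-7)..G(k-1); a window of 7 consecutive values has recurred shifted by 5, so by induction G(k + 5) = G(k) for all k >= 0: the sequence is periodic from the start with period 5.
One period: G(0..4) = 0, 1, 2, 3, 4.
37 mod 5 = 2, so G(37) = G(2) = 2.

2


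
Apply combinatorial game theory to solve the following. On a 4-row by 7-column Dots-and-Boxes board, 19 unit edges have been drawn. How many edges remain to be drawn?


Grid: 4 x 7 boxes, i.e. 5 rows and 8 columns of dots.
Horizontal edges: (rows + 1) * cols = 5 * 7 = 35
Vertical edges: rows * (cols + 1) = 4 * 8 = 32
Total edges: 35 + 32 = 67
Edges drawn: 19
Remaining: 67 - 19 = 48

48


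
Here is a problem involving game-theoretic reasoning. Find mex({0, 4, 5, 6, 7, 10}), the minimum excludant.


Set = {0, 4, 5, 6, 7, 10}
0 is in the set.
1 is NOT in the set. This is the mex.
mex = 1

1


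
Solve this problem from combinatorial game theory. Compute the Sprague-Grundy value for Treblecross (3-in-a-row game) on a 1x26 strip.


Treblecross: place X on empty cells; 3-in-a-row wins.
Playing within two cells of an existing X lets the opponent win at once, so sensible play treats the cells i-2..i+2 around each X as dead. The player left with no safe cell loses, so this is a normal-play take-away game on strips of safe cells.
Placing X at cell i (0-indexed) of a strip of k safe cells leaves independent strips of sizes max(0, i-2) and max(0, k-i-3). Hence G(k) = mex{ G(max(0,i-2)) XOR G(max(0,k-i-3)) : 0 <= i < k }, with G(0) = 0.
G(1): splits (0,0):0^0=0 -> mex({0}) = 1
G(2): splits (0,0):0^0=0 -> mex({0}) = 1
G(3): splits (0,0):0^0=0 -> mex({0}) = 1
G(4): splits (0,1):0^1=1 (0,0):0^0=0 -> mex({0, 1}) = 2
G(5): splits (0,2):0^1=1 (0,1):0^1=1 (0,0):0^0=0 -> mex({0, 1}) = 2
G(6) = mex({1}) = 0
G(7) = mex({0, 1, 2}) = 3
G(8) = mex({0, 1, 2}) = 3
G(9) = mex({0, 2}) = 1
G(10) = mex({0, 2, 3}) = 1
G(11) = mex({0, 3}) = 1
G(12) = mex({1, 3}) = 0
G(13) = mex({0, 1, 2, 3}) = 4
G(14) = mex({0, 1, 2}) = 3
G(15) = mex({0, 1, 2}) = 3
G(16) = mex({0, 1, 2, 4}) = 3
G(17) = mex({0, 1, 3, 4}) = 2
G(18) = mex({0, 1, 3, 4}) = 2
G(19) = mex({0, 1, 3, 5}) = 2
G(20) = mex({0, 1, 2, 3, 5}) = 4
G(21) = mex({0, 1, 2, 3, 5}) = 4
G(22) = mex({1, 2, 6}) = 0
G(23) = mex({0, 1, 2, 3, 4, 6}) = 5
G(24) = mex({0, 1, 2, 3, 4}) = 5
G(25) = mex({0, 1, 3, 4, 7}) = 2
G(26) = mex({0, 1, 3, 4, 5, 7}) = 2
Therefore G(26) = 2.

2


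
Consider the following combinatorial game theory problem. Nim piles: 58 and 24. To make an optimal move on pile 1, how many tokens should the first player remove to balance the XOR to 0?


Piles: 58 and 24
Current XOR: 58 XOR 24 = 34 (non-zero, so this is an N-position).
To make the XOR zero, we need to find a move that balances the piles.
For pile 1 (size 58): target = 58 XOR 34 = 24
We reduce pile 1 from 58 to 24.
Tokens removed: 58 - 24 = 34
Verification: 24 XOR 24 = 0

34


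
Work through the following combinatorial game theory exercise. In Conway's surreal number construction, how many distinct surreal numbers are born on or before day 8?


Day 0: {|} = 0 is born. Count = 1.
Day n: the number of surreal numbers born by day n is 2^(n+1) - 1.
By day 0: 2^1 - 1 = 1
By day 1: 2^2 - 1 = 3
By day 2: 2^3 - 1 = 7
By day 3: 2^4 - 1 = 15
By day 4: 2^5 - 1 = 31
By day 5: 2^6 - 1 = 63
By day 6: 2^7 - 1 = 127
By day 7: 2^8 - 1 = 255
By day 8: 2^9 - 1 = 511
By day 8: 511 surreal numbers.

511


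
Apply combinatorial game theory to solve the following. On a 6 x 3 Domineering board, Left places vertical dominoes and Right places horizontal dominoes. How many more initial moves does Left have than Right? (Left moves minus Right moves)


Board is 6 x 3 (rows x cols).
Left (vertical) placements: (rows-1) * cols = 5 * 3 = 15
Right (horizontal) placements: rows * (cols-1) = 6 * 2 = 12
Advantage = Left - Right = 15 - 12 = 3

3


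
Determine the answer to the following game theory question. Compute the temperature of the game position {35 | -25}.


The game is {35 | -25}, a switch {a | b} with numbers a > b.
Cooling {a | b} by t gives {a - t | b + t}, which stops being hot when a - t = b + t, i.e. at t = (a - b)/2. So the temperature of a switch is (a - b)/2.
Temperature = (Left option - Right option) / 2
= (35 - (-25)) / 2
= 60 / 2
= 30

30


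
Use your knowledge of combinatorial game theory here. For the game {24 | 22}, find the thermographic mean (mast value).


Game = {24 | 22}, a switch {a | b} with numbers a > b.
Its thermograph has left wall a - t and right wall b + t, which meet at t = (a - b)/2, where both equal (a + b)/2. So the mast (mean value) is at (a + b)/2.
Mean = (24 + (22))/2 = 46/2 = 23

23


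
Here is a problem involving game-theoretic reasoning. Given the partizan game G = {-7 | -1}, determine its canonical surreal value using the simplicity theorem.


Left options: {-7}, max = -7
Right options: {-1}, min = -1
All options are numbers and max(Left) < min(Right), so by the simplicity theorem the value is the simplest (earliest-born) number strictly between -7 and -1.
Integers -6 through -2 all lie strictly between -7 and -1.
Among integers, the simplest (lowest birthday = smallest |n|; 0 is born on day 0, +-n on day n) is -2.
No non-integer in the interval can be simpler: if x is a non-integer in the interval, then floor(x) or ceil(x) also lies in the interval (the interval contains an integer), and both are proper prefixes of x's sign expansion, i.e. born earlier. So the game value is -2.
Game value = -2

-2


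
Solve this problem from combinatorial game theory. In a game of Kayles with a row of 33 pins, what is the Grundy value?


Kayles: a move removes 1 or 2 adjacent pins from a contiguous row.
Removing pins from a row of k leaves two independent rows (a, b) with a + b = k - 1 (one pin) or a + b = k - 2 (two pins); an end removal gives a = 0.
By Sprague-Grundy, G(k) = mex{ G(a) XOR G(b) } over all these splits. G(0) = 0.
G(1): splits (0,0):0^0=0 -> mex({0}) = 1
G(2): splits (0,1):0^1=1 (0,0):0^0=0 -> mex({0, 1}) = 2
G(3): splits (0,2):0^2=2 (1,1):1^1=0 (0,1):0^1=1 -> mex({0, 1, 2}) = 3
G(4): splits (0,3):0^3=3 (1,2):1^2=3 (0,2):0^2=2 (1,1):1^1=0 -> mex({0, 2, 3}) = 1
G(5): splits (0,4):0^1=1 (1,3):1^3=2 (2,2):2^2=0 (0,3):0^3=3 (1,2):1^2=3 -> mex({0, 1, 2, 3}) = 4
G(6) = mex({0, 1, 2, 4}) = 3
G(7) = mex({0, 1, 3, 4, 5}) = 2
G(8) = mex({0, 2, 3, 5, 6}) = 1
G(9) = mex({0, 1, 2, 3, 6, 7}) = 4
G(10) = mex({0, 1, 3, 4, 5, 7}) = 2
G(11) = mex({0, 1, 2, 3, 4, 5}) = 6
G(12) = mex({0, 1, 2, 3, 5, 6, 7}) = 4
G(13) = mex({0, 2, 3, 4, 6, 7}) = 1
G(14) = mex({0, 1, 4, 5, 6, 7}) = 2
G(15) = mex({0, 1, 2, 3, 4, 5, 6}) = 7
G(16) = mex({0, 2, 3, 5, 6, 7}) = 1
G(17) = mex({0, 1, 2, 3, 5, 6, 7}) = 4
G(18) = mex({0, 1, 2, 4, 5, 6}) = 3
G(19) = mex({0, 1, 3, 4, 5, 7}) = 2
G(20) = mex({0, 2, 3, 4, 5, 6, 7}) = 1
G(21) = mex({0, 1, 2, 3, 5, 6, 7}) = 4
G(22) = mex({0, 1, 2, 3, 4, 5, 7}) = 6
G(23) = mex({0, 1, 2, 3, 4, 5, 6}) = 7
G(24) = mex({0, 1, 2, 3, 5, 6, 7}) = 4
G(25) = mex({0, 2, 3, 4, 6, 7}) = 1
G(26) = mex({0, 1, 3, 4, 5, 6, 7}) = 2
G(27) = mex({0, 1, 2, 3, 4, 5, 6, 7}) = 8
G(28) = mex({0, 1, 2, 3, 4, 6, 7, 8}) = 5
G(29) = mex({0, 1, 2, 3, 5, 6, 7, 8, 9}) = 4
G(30) = mex({0, 1, 2, 3, 4, 5, 6, 9, 10}) = 7
G(31) = mex({0, 1, 3, 4, 5, 7, 10, 11}) = 2
G(32) = mex({0, 2, 3, 4, 5, 6, 7, 9, 11}) = 1
G(33) = mex({0, 1, 2, 3, 4, 5, 6, 7, 9, 12}) = 8
Therefore G(33) = 8.

8


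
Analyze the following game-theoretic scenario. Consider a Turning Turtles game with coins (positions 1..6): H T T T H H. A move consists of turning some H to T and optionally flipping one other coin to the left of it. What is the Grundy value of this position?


Coins: H T T T H H
Key fact: a single head at position k behaves exactly like a Nim heap of size k (turning it to T and optionally flipping a coin at j < k corresponds to moving the heap from k to j, or to 0), and heads combine as a disjunctive sum (two heads at the same place would cancel, matching j XOR j = 0). So the Nim-value is the XOR of the 1-indexed positions of the heads.
Face-up positions (1-indexed): [1, 5, 6]
XOR 0 with 1: 0 XOR 1 = 1
XOR 1 with 5: 1 XOR 5 = 4
XOR 4 with 6: 4 XOR 6 = 2
Nim-value = 2

2


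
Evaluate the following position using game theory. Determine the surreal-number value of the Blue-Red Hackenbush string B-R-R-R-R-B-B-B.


Edges (from ground): B-R-R-R-R-B-B-B
By Berlekamp's sign-expansion rule, a Blue-Red Hackenbush stalk has the value of the surreal number whose sign sequence is the edge sequence with B -> + and R -> -.
Sign sequence: +----+++
Trace the sign expansion in the surreal number tree, starting from 0:
Edge 1: B (sign +) -> bounds (0, +inf), value = 1
Edge 2: R (sign -) -> bounds (0, 1), value = 1/2
Edge 3: R (sign -) -> bounds (0, 1/2), value = 1/4
Edge 4: R (sign -) -> bounds (0, 1/4), value = 1/8
Edge 5: R (sign -) -> bounds (0, 1/8), value = 1/16
Edge 6: B (sign +) -> bounds (1/16, 1/8), value = 3/32
Edge 7: B (sign +) -> bounds (3/32, 1/8), value = 7/64
Edge 8: B (sign +) -> bounds (7/64, 1/8), value = 15/128
Game value = 15/128

15/128


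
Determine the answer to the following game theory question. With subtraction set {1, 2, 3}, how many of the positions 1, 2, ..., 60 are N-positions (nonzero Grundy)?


Subtraction set S = {1, 2, 3}, so G(n) = n mod 4.
G(n) = 0 when n is a multiple of 4.
Multiples of 4 in [1, 60]: 15
N-positions (nonzero Grundy) = 60 - 15 = 45

45


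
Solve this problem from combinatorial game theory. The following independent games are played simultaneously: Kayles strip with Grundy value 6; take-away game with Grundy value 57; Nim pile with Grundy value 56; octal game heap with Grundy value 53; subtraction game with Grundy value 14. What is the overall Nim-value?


By the Sprague-Grundy theorem, the Grundy value of a sum of games is the XOR of individual Grundy values.
Kayles strip: Grundy value = 6. Running XOR: 0 XOR 6 = 6
take-away game: Grundy value = 57. Running XOR: 6 XOR 57 = 63
Nim pile: Grundy value = 56. Running XOR: 63 XOR 56 = 7
octal game heap: Grundy value = 53. Running XOR: 7 XOR 53 = 50
subtraction game: Grundy value = 14. Running XOR: 50 XOR 14 = 60
The combined Grundy value is 60.

60


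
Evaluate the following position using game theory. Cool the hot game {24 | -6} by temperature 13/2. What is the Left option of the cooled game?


Original game: {24 | -6} (a switch {a | b} with a > b).
Cooling by t (for t below the temperature (a - b)/2 = 15) taxes each move by t: {a | b} cooled by t is {a - t | b + t}.
Cooling amount: t = 13/2
Cooled Left option: 24 - 13/2 = 35/2
Cooled Right option: -6 + 13/2 = 1/2
Cooled game: {35/2 | 1/2}
Left option = 35/2

35/2


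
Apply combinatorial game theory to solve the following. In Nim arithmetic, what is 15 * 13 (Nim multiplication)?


Nim multiplication is bilinear over XOR: (u XOR v) * w = (u*w) XOR (v*w).
So we split each operand into its bit components and XOR the pairwise Nim products.
15 = 1 + 2 + 4 + 8 (as XOR of powers of 2).
13 = 1 + 4 + 8 (as XOR of powers of 2).
Using the standard Nim-product table on single bits:
  2*2 = 3,   2*4 = 8,   2*8 = 12,
  4*4 = 6,   4*8 = 11,  8*8 = 13,
and  1*x = x (identity), k*l = l*k (commutative).
Pairwise Nim products:
  1 * 1 = 1
  1 * 4 = 4
  1 * 8 = 8
  2 * 1 = 2
  2 * 4 = 8
  2 * 8 = 12
  4 * 1 = 4
  4 * 4 = 6
  4 * 8 = 11
  8 * 1 = 8
  8 * 4 = 11
  8 * 8 = 13
XOR them: 1 XOR 4 XOR 8 XOR 2 XOR 8 XOR 12 XOR 4 XOR 6 XOR 11 XOR 8 XOR 11 XOR 13 = 12.
Result: 15 * 13 = 12 (in Nim).

12


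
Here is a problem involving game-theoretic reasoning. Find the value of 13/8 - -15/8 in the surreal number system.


x = 13/8, y = -15/8
Converting to common denominator: 8
x = 13/8, y = -15/8
x - y = 13/8 - -15/8 = 7/2

7/2


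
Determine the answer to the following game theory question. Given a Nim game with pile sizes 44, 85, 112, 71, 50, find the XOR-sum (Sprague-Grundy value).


We need the XOR (exclusive or) of all pile sizes.
After XOR-ing pile 1 (size 44): 0 XOR 44 = 44
After XOR-ing pile 2 (size 85): 44 XOR 85 = 121
After XOR-ing pile 3 (size 112): 121 XOR 112 = 9
After XOR-ing pile 4 (size 71): 9 XOR 71 = 78
After XOR-ing pile 5 (size 50): 78 XOR 50 = 124
The Nim-value of this position is 124.

124


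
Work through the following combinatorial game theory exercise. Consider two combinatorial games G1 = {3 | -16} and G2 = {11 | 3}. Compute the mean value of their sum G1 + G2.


G1 = {3 | -16}, G2 = {11 | 3}
Each is a switch {a | b} with numbers a > b; its mean value is (a + b)/2, and mean value is additive over game sums: m(G1 + G2) = m(G1) + m(G2).
Mean of G1 = (3 + (-16))/2 = -13/2 = -13/2
Mean of G2 = (11 + (3))/2 = 14/2 = 7
Mean of G1 + G2 = -13/2 + 7 = 1/2

1/2


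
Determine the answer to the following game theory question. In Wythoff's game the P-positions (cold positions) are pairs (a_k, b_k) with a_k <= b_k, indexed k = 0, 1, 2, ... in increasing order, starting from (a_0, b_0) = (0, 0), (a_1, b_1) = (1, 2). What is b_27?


By Wythoff's theorem, a_k = floor(k * phi) and b_k = floor(k * phi^2) = a_k + k, where phi = (1 + sqrt(5))/2 is the golden ratio.
phi = (1 + sqrt(5))/2 = 1.618034
phi^2 = phi + 1 = 2.618034
k = 27
k * phi^2 = 27 * 2.618034 = 70.686918
b_27 = floor(k * phi^2) = 70 (check: a_27 + k = 43 + 27 = 70)

70


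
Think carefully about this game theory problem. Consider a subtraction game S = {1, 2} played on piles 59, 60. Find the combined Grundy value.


Subtraction set: {1, 2}
For this subtraction set, G(n) = n mod 3 (period = max + 1 = 3).
Pile 1 (size 59): G(59) = 59 mod 3 = 2
Pile 2 (size 60): G(60) = 60 mod 3 = 0
Total Grundy value = XOR of all: 2 XOR 0 = 2

2


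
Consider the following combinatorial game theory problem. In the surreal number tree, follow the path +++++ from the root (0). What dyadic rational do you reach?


Sign expansion: +++++
Rule: track bounds (lo, hi), initially (-inf, +inf). On '+', the current value becomes lo and we move to the simplest number in (value, hi): value + 1 if hi = +inf, otherwise the midpoint (value + hi)/2. On '-', the current value becomes hi and we move to value - 1 if lo = -inf, otherwise the midpoint (lo + value)/2.
Start at 0.
Step 1: sign = +, move right. Bounds: (0, +inf). Value = 1
Step 2: sign = +, move right. Bounds: (1, +inf). Value = 2
Step 3: sign = +, move right. Bounds: (2, +inf). Value = 3
Step 4: sign = +, move right. Bounds: (3, +inf). Value = 4
Step 5: sign = +, move right. Bounds: (4, +inf). Value = 5
The surreal number with sign expansion +++++ is 5.

5


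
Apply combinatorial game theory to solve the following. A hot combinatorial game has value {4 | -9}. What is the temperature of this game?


The game is {4 | -9}, a switch {a | b} with numbers a > b.
Cooling {a | b} by t gives {a - t | b + t}, which stops being hot when a - t = b + t, i.e. at t = (a - b)/2. So the temperature of a switch is (a - b)/2.
Temperature = (Left option - Right option) / 2
= (4 - (-9)) / 2
= 13 / 2
= 13/2

13/2


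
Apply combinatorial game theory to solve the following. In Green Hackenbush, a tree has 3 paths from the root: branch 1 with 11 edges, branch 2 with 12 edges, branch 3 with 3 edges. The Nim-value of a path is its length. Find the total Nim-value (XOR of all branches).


The tree has 3 branches from the ground vertex.
In Green Hackenbush, the Nim-value of a simple path of length k is k.
Branch 1: length 11, Nim-value = 11
Branch 2: length 12, Nim-value = 12
Branch 3: length 3, Nim-value = 3
Total Nim-value = XOR of all branch values:
0 XOR 11 = 11
11 XOR 12 = 7
7 XOR 3 = 4
Nim-value of the tree = 4

4


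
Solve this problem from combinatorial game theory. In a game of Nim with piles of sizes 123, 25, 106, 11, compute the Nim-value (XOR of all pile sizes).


We need the XOR (exclusive or) of all pile sizes.
After XOR-ing pile 1 (size 123): 0 XOR 123 = 123
After XOR-ing pile 2 (size 25): 123 XOR 25 = 98
After XOR-ing pile 3 (size 106): 98 XOR 106 = 8
After XOR-ing pile 4 (size 11): 8 XOR 11 = 3
The Nim-value of this position is 3.

3


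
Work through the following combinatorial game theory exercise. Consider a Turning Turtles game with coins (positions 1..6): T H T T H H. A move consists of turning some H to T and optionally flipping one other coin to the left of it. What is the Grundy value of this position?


Coins: T H T T H H
Key fact: a single head at position k behaves exactly like a Nim heap of size k (turning it to T and optionally flipping a coin at j < k corresponds to moving the heap from k to j, or to 0), and heads combine as a disjunctive sum (two heads at the same place would cancel, matching j XOR j = 0). So the Nim-value is the XOR of the 1-indexed positions of the heads.
Face-up positions (1-indexed): [2, 5, 6]
XOR 0 with 2: 0 XOR 2 = 2
XOR 2 with 5: 2 XOR 5 = 7
XOR 7 with 6: 7 XOR 6 = 1
Nim-value = 1

1


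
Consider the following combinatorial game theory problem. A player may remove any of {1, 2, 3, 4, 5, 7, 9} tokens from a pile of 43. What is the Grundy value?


The subtraction set is S = {1, 2, 3, 4, 5, 7, 9}.
G(k) = mex{ G(k - s) : s in S, s <= k }. We compute iteratively: G(0) = 0.
G(1) = mex({0}) = 1
G(2) = mex({0, 1}) = 2
G(3) = mex({0, 1, 2}) = 3
G(4) = mex({0, 1, 2, 3}) = 4
G(5) = mex({0, 1, 2, 3, 4}) = 5
G(6) = mex({1, 2, 3, 4, 5}) = 0
G(7) = mex({0, 2, 3, 4, 5}) = 1
G(8) = mex({0, 1, 3, 4, 5}) = 2
G(9) = mex({0, 1, 2, 4, 5}) = 3
G(10) = mex({0, 1, 2, 3, 5}) = 4
G(11) = mex({0, 1, 2, 3, 4}) = 5
G(12) = mex({1, 2, 3, 4, 5}) = 0
G(13) = mex({0, 2, 3, 4, 5}) = 1
G(14) = mex({0, 1, 3, 4, 5}) = 2
Observe that G(6)..G(14) = 0, 1, 2, 3, 4, 5, 0, 1, 2 repeats G(0)..G(8) = 0, 1, 2, 3, 4, 5, 0, 1, 2.
For k >= max(S) = 9, G(k) is determined by the previous 9 values G(k-9)..G(k-1); a window of 9 consecutive values has recurred shifted by 6, so by induction G(k + 6) = G(k) for all k >= 0: the sequence is periodic from the start with period 6.
One period: G(0..5) = 0, 1, 2, 3, 4, 5.
43 mod 6 = 1, so G(43) = G(1) = 1.

1


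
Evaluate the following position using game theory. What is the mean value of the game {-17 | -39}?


Game = {-17 | -39}, a switch {a | b} with numbers a > b.
Its thermograph has left wall a - t and right wall b + t, which meet at t = (a - b)/2, where both equal (a + b)/2. So the mast (mean value) is at (a + b)/2.
Mean = (-17 + (-39))/2 = -56/2 = -28

-28


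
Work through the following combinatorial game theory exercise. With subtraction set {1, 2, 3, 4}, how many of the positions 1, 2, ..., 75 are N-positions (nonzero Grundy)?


Subtraction set S = {1, 2, 3, 4}, so G(n) = n mod 5.
G(n) = 0 when n is a multiple of 5.
Multiples of 5 in [1, 75]: 15
N-positions (nonzero Grundy) = 75 - 15 = 60

60


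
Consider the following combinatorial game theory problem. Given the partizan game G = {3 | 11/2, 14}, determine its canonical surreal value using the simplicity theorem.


Left options: {3}, max = 3
Right options: {11/2, 14}, min = 11/2
All options are numbers and max(Left) < min(Right), so by the simplicity theorem the value is the simplest (earliest-born) number strictly between 3 and 11/2.
Integers 4 through 5 all lie strictly between 3 and 11/2.
Among integers, the simplest (lowest birthday = smallest |n|; 0 is born on day 0, +-n on day n) is 4.
No non-integer in the interval can be simpler: if x is a non-integer in the interval, then floor(x) or ceil(x) also lies in the interval (the interval contains an integer), and both are proper prefixes of x's sign expansion, i.e. born earlier. So the game value is 4.
Game value = 4

4


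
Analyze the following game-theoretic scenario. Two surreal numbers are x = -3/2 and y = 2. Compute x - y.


x = -3/2, y = 2
Converting to common denominator: 2
x = -3/2, y = 4/2
x - y = -3/2 - 2 = -7/2

-7/2


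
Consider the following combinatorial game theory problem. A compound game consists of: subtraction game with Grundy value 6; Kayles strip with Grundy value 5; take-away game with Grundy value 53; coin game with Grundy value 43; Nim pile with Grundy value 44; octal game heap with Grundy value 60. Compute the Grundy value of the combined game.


By the Sprague-Grundy theorem, the Grundy value of a sum of games is the XOR of individual Grundy values.
subtraction game: Grundy value = 6. Running XOR: 0 XOR 6 = 6
Kayles strip: Grundy value = 5. Running XOR: 6 XOR 5 = 3
take-away game: Grundy value = 53. Running XOR: 3 XOR 53 = 54
coin game: Grundy value = 43. Running XOR: 54 XOR 43 = 29
Nim pile: Grundy value = 44. Running XOR: 29 XOR 44 = 49
octal game heap: Grundy value = 60. Running XOR: 49 XOR 60 = 13
The combined Grundy value is 13.

13


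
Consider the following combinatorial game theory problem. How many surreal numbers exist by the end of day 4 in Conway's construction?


Day 0: {|} = 0 is born. Count = 1.
Day n: the number of surreal numbers born by day n is 2^(n+1) - 1.
By day 0: 2^1 - 1 = 1
By day 1: 2^2 - 1 = 3
By day 2: 2^3 - 1 = 7
By day 3: 2^4 - 1 = 15
By day 4: 2^5 - 1 = 31
By day 4: 31 surreal numbers.

31


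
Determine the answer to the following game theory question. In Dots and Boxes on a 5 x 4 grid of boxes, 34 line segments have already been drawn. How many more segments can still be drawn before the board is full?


Grid: 5 x 4 boxes, i.e. 6 rows and 5 columns of dots.
Horizontal edges: (rows + 1) * cols = 6 * 4 = 24
Vertical edges: rows * (cols + 1) = 5 * 5 = 25
Total edges: 24 + 25 = 49
Edges drawn: 34
Remaining: 49 - 34 = 15

15


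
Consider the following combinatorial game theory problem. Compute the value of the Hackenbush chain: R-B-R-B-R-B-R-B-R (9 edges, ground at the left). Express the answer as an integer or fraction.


Edges (from ground): R-B-R-B-R-B-R-B-R
By Berlekamp's sign-expansion rule, a Blue-Red Hackenbush stalk has the value of the surreal number whose sign sequence is the edge sequence with B -> + and R -> -.
Sign sequence: -+-+-+-+-
Trace the sign expansion in the surreal number tree, starting from 0:
Edge 1: R (sign -) -> bounds (-inf, 0), value = -1
Edge 2: B (sign +) -> bounds (-1, 0), value = -1/2
Edge 3: R (sign -) -> bounds (-1, -1/2), value = -3/4
Edge 4: B (sign +) -> bounds (-3/4, -1/2), value = -5/8
Edge 5: R (sign -) -> bounds (-3/4, -5/8), value = -11/16
Edge 6: B (sign +) -> bounds (-11/16, -5/8), value = -21/32
Edge 7: R (sign -) -> bounds (-11/16, -21/32), value = -43/64
Edge 8: B (sign +) -> bounds (-43/64, -21/32), value = -85/128
Edge 9: R (sign -) -> bounds (-43/64, -85/128), value = -171/256
Game value = -171/256

-171/256


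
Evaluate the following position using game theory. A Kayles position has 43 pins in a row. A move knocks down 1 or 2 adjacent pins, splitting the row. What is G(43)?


Kayles: a move removes 1 or 2 adjacent pins from a contiguous row.
Removing pins from a row of k leaves two independent rows (a, b) with a + b = k - 1 (one pin) or a + b = k - 2 (two pins); an end removal gives a = 0.
By Sprague-Grundy, G(k) = mex{ G(a) XOR G(b) } over all these splits. G(0) = 0.
G(1): splits (0,0):0^0=0 -> mex({0}) = 1
G(2): splits (0,1):0^1=1 (0,0):0^0=0 -> mex({0, 1}) = 2
G(3): splits (0,2):0^2=2 (1,1):1^1=0 (0,1):0^1=1 -> mex({0, 1, 2}) = 3
G(4): splits (0,3):0^3=3 (1,2):1^2=3 (0,2):0^2=2 (1,1):1^1=0 -> mex({0, 2, 3}) = 1
G(5): splits (0,4):0^1=1 (1,3):1^3=2 (2,2):2^2=0 (0,3):0^3=3 (1,2):1^2=3 -> mex({0, 1, 2, 3}) = 4
G(6) = mex({0, 1, 2, 4}) = 3
G(7) = mex({0, 1, 3, 4, 5}) = 2
G(8) = mex({0, 2, 3, 5, 6}) = 1
G(9) = mex({0, 1, 2, 3, 6, 7}) = 4
G(10) = mex({0, 1, 3, 4, 5, 7}) = 2
G(11) = mex({0, 1, 2, 3, 4, 5}) = 6
G(12) = mex({0, 1, 2, 3, 5, 6, 7}) = 4
G(13) = mex({0, 2, 3, 4, 6, 7}) = 1
G(14) = mex({0, 1, 4, 5, 6, 7}) = 2
G(15) = mex({0, 1, 2, 3, 4, 5, 6}) = 7
G(16) = mex({0, 2, 3, 5, 6, 7}) = 1
G(17) = mex({0, 1, 2, 3, 5, 6, 7}) = 4
G(18) = mex({0, 1, 2, 4, 5, 6}) = 3
G(19) = mex({0, 1, 3, 4, 5, 7}) = 2
G(20) = mex({0, 2, 3, 4, 5, 6, 7}) = 1
G(21) = mex({0, 1, 2, 3, 5, 6, 7}) = 4
G(22) = mex({0, 1, 2, 3, 4, 5, 7}) = 6
G(23) = mex({0, 1, 2, 3, 4, 5, 6}) = 7
G(24) = mex({0, 1, 2, 3, 5, 6, 7}) = 4
G(25) = mex({0, 2, 3, 4, 6, 7}) = 1
G(26) = mex({0, 1, 3, 4, 5, 6, 7}) = 2
G(27) = mex({0, 1, 2, 3, 4, 5, 6, 7}) = 8
G(28) = mex({0, 1, 2, 3, 4, 6, 7, 8}) = 5
G(29) = mex({0, 1, 2, 3, 5, 6, 7, 8, 9}) = 4
G(30) = mex({0, 1, 2, 3, 4, 5, 6, 9, 10}) = 7
G(31) = mex({0, 1, 3, 4, 5, 7, 10, 11}) = 2
G(32) = mex({0, 2, 3, 4, 5, 6, 7, 9, 11}) = 1
G(33) = mex({0, 1, 2, 3, 4, 5, 6, 7, 9, 12}) = 8
G(34) = mex({0, 1, 2, 3, 4, 5, 7, 8, 11, 12}) = 6
G(35) = mex({0, 1, 2, 3, 4, 5, 6, 8, 9, 10, 11}) = 7
G(36) = mex({0, 1, 2, 3, 5, 6, 7, 9, 10}) = 4
G(37) = mex({0, 2, 3, 4, 6, 7, 9, 10, 11, 12}) = 1
G(38) = mex({0, 1, 3, 4, 5, 6, 7, 9, 10, 11, 12}) = 2
G(39) = mex({0, 1, 2, 4, 5, 6, 7, 9, 10, 12, 14}) = 3
G(40) = mex({0, 2, 3, 4, 6, 7, 11, 12, 14}) = 1
G(41) = mex({0, 1, 2, 3, 5, 6, 7, 9, 10, 11, 12}) = 4
G(42) = mex({0, 1, 2, 3, 4, 5, 6, 9, 10}) = 7
G(43) = mex({0, 1, 3, 4, 5, 7, 9, 10, 12, 15}) = 2
Therefore G(43) = 2.

2


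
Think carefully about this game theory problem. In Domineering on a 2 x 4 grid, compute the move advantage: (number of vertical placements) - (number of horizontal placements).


Board is 2 x 4 (rows x cols).
Left (vertical) placements: (rows-1) * cols = 1 * 4 = 4
Right (horizontal) placements: rows * (cols-1) = 2 * 3 = 6
Advantage = Left - Right = 4 - 6 = -2

-2


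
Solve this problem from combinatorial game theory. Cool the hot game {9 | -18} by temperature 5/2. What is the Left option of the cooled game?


Original game: {9 | -18} (a switch {a | b} with a > b).
Cooling by t (for t below the temperature (a - b)/2 = 27/2) taxes each move by t: {a | b} cooled by t is {a - t | b + t}.
Cooling amount: t = 5/2
Cooled Left option: 9 - 5/2 = 13/2
Cooled Right option: -18 + 5/2 = -31/2
Cooled game: {13/2 | -31/2}
Left option = 13/2

13/2


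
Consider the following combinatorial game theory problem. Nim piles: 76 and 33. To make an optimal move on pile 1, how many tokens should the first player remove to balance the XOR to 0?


Piles: 76 and 33
Current XOR: 76 XOR 33 = 109 (non-zero, so this is an N-position).
To make the XOR zero, we need to find a move that balances the piles.
For pile 1 (size 76): target = 76 XOR 109 = 33
We reduce pile 1 from 76 to 33.
Tokens removed: 76 - 33 = 43
Verification: 33 XOR 33 = 0

43


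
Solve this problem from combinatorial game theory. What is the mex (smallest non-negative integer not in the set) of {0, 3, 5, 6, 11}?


Set = {0, 3, 5, 6, 11}
0 is in the set.
1 is NOT in the set. This is the mex.
mex = 1

1


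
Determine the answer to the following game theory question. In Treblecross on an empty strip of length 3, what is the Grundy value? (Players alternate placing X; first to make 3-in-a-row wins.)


Treblecross: place X on empty cells; 3-in-a-row wins.
Playing within two cells of an existing X lets the opponent win at once, so sensible play treats the cells i-2..i+2 around each X as dead. The player left with no safe cell loses, so this is a normal-play take-away game on strips of safe cells.
Placing X at cell i (0-indexed) of a strip of k safe cells leaves independent strips of sizes max(0, i-2) and max(0, k-i-3). Hence G(k) = mex{ G(max(0,i-2)) XOR G(max(0,k-i-3)) : 0 <= i < k }, with G(0) = 0.
G(1): splits (0,0):0^0=0 -> mex({0}) = 1
G(2): splits (0,0):0^0=0 -> mex({0}) = 1
G(3): splits (0,0):0^0=0 -> mex({0}) = 1
Therefore G(3) = 1.

1


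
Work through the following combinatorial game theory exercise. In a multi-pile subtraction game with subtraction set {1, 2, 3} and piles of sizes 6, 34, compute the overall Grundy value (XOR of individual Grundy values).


Subtraction set: {1, 2, 3}
For this subtraction set, G(n) = n mod 4 (period = max + 1 = 4).
Pile 1 (size 6): G(6) = 6 mod 4 = 2
Pile 2 (size 34): G(34) = 34 mod 4 = 2
Total Grundy value = XOR of all: 2 XOR 2 = 0

0


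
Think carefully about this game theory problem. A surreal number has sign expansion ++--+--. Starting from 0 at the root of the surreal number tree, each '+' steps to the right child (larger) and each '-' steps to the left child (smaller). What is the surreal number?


Sign expansion: ++--+--
Rule: track bounds (lo, hi), initially (-inf, +inf). On '+', the current value becomes lo and we move to the simplest number in (value, hi): value + 1 if hi = +inf, otherwise the midpoint (value + hi)/2. On '-', the current value becomes hi and we move to value - 1 if lo = -inf, otherwise the midpoint (lo + value)/2.
Start at 0.
Step 1: sign = +, move right. Bounds: (0, +inf). Value = 1
Step 2: sign = +, move right. Bounds: (1, +inf). Value = 2
Step 3: sign = -, move left. Bounds: (1, 2). Value = 3/2
Step 4: sign = -, move left. Bounds: (1, 3/2). Value = 5/4
Step 5: sign = +, move right. Bounds: (5/4, 3/2). Value = 11/8
Step 6: sign = -, move left. Bounds: (5/4, 11/8). Value = 21/16
Step 7: sign = -, move left. Bounds: (5/4, 21/16). Value = 41/32
The surreal number with sign expansion ++--+-- is 41/32.

41/32


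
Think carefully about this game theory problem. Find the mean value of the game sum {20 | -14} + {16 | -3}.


G1 = {20 | -14}, G2 = {16 | -3}
Each is a switch {a | b} with numbers a > b; its mean value is (a + b)/2, and mean value is additive over game sums: m(G1 + G2) = m(G1) + m(G2).
Mean of G1 = (20 + (-14))/2 = 6/2 = 3
Mean of G2 = (16 + (-3))/2 = 13/2 = 13/2
Mean of G1 + G2 = 3 + 13/2 = 19/2

19/2


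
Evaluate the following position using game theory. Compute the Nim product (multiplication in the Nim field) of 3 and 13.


Nim multiplication is bilinear over XOR: (u XOR v) * w = (u*w) XOR (v*w).
So we split each operand into its bit components and XOR the pairwise Nim products.
3 = 1 + 2 (as XOR of powers of 2).
13 = 1 + 4 + 8 (as XOR of powers of 2).
Using the standard Nim-product table on single bits:
  2*2 = 3,   2*4 = 8,   2*8 = 12,
  4*4 = 6,   4*8 = 11,  8*8 = 13,
and  1*x = x (identity), k*l = l*k (commutative).
Pairwise Nim products:
  1 * 1 = 1
  1 * 4 = 4
  1 * 8 = 8
  2 * 1 = 2
  2 * 4 = 8
  2 * 8 = 12
XOR them: 1 XOR 4 XOR 8 XOR 2 XOR 8 XOR 12 = 11.
Result: 3 * 13 = 11 (in Nim).

11


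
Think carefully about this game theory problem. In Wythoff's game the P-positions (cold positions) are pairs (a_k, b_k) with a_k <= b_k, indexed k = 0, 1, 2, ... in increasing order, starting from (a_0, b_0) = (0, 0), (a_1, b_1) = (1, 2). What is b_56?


By Wythoff's theorem, a_k = floor(k * phi) and b_k = floor(k * phi^2) = a_k + k, where phi = (1 + sqrt(5))/2 is the golden ratio.
phi = (1 + sqrt(5))/2 = 1.618034
phi^2 = phi + 1 = 2.618034
k = 56
k * phi^2 = 56 * 2.618034 = 146.609903
b_56 = floor(k * phi^2) = 146 (check: a_56 + k = 90 + 56 = 146)

146


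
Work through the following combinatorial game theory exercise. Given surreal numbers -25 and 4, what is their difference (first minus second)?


x = -25, y = 4
x - y = -25 - 4 = -29

-29
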